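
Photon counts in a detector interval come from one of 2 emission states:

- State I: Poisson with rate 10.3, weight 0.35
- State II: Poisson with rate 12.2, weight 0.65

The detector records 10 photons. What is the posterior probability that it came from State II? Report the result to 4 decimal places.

By Bayes' theorem, P(k | x) = π_k f_k(x) / Σ_j π_j f_j(x).
Evaluate each component's likelihood at the observed value:
  L_I = e^(−10.3)·10.3^10/10! = 0.124559
  L_II = e^(−12.2)·12.2^10/10! = 0.101261
Weight by the priors:
  π_I·L_I = 0.35 × 0.124559 = 0.0435957
  π_II·L_II = 0.65 × 0.101261 = 0.0658197
Denominator: 0.0435957 + 0.0658197 = 0.109415
So the posterior for State II is 0.0658197 / 0.109415 ≈ 0.6016.

0.6016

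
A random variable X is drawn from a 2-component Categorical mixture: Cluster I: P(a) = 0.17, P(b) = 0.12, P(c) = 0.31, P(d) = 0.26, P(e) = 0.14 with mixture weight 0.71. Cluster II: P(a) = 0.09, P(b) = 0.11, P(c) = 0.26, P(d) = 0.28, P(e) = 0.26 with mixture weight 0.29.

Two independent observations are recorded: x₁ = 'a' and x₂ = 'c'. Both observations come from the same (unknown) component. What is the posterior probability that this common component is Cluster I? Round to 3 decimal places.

0.846

By Bayes' theorem, P(k | x) = π_k f_k(x) / Σ_j π_j f_j(x).
Since both observations come from the same component, the likelihood for component k is f_k(x₁)·f_k(x₂).
  f_I = [P(a | comp) = 0.17] × [0.31] = 0.0527
  f_II = [P(a | comp) = 0.09] × [0.26] = 0.0234
Multiply by the mixture weights:
  π_I·f_I = 0.71 × 0.0527 = 0.037417
  π_II·f_II = 0.29 × 0.0234 = 0.006786
Marginal: 0.037417 + 0.006786 = 0.044203
P(Cluster I | x₁, x₂) ≈ 0.846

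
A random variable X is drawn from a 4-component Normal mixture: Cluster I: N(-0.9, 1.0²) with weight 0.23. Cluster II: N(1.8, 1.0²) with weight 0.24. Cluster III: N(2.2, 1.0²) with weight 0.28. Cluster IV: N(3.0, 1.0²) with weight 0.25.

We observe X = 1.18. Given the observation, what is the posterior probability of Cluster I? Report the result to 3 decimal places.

0.060

P(component k | x) = w_k·f_k(x) / marginal(x), where marginal(x) = Σ_j w_j·f_j(x).
Component likelihoods at x = 1.18:
  L_I = (1/(1.0·√(2π)))·exp(−(1.18−-0.9)²/(2·1.0²)) = 0.398942·exp(-2.16320) = 0.0458611
  L_II = (1/(1.0·√(2π)))·exp(−(1.18−1.8)²/(2·1.0²)) = 0.398942·exp(-0.19220) = 0.329184
  L_III = (1/(1.0·√(2π)))·exp(−(1.18−2.2)²/(2·1.0²)) = 0.398942·exp(-0.52020) = 0.237132
  L_IV = (1/(1.0·√(2π)))·exp(−(1.18−3.0)²/(2·1.0²)) = 0.398942·exp(-1.65620) = 0.0761433
Prior × likelihood for each component:
  w_I·L_I = 0.23 × 0.0458611 = 0.010548
  w_II·L_II = 0.24 × 0.329184 = 0.0790042
  w_III·L_III = 0.28 × 0.237132 = 0.0663969
  w_IV·L_IV = 0.25 × 0.0761433 = 0.0190358
Evidence: 0.010548 + 0.0790042 + 0.0663969 + 0.0190358 = 0.174985
P(Cluster I | x) ≈ 0.060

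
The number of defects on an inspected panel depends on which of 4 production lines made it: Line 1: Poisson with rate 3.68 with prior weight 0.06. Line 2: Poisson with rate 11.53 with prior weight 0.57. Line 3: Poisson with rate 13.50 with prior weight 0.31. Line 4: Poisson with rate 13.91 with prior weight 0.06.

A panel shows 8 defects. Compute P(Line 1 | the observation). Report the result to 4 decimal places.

0.0217

Apply Bayes' rule: the posterior for each component is proportional to its prior times its likelihood at x.
Poisson probabilities:
  p_1 = e^(−3.68)·3.68^8/8! = 0.0210406
  p_2 = e^(−11.53)·11.53^8/8! = 0.076155
  p_3 = e^(−13.50)·13.50^8/8! = 0.0375123
  p_4 = e^(−13.91)·13.91^8/8! = 0.0316272
Weight by the priors:
  P(Z=1)·p_1 = 0.06 × 0.0210406 = 0.00126244
  P(Z=2)·p_2 = 0.57 × 0.076155 = 0.0434084
  P(Z=3)·p_3 = 0.31 × 0.0375123 = 0.0116288
  P(Z=4)·p_4 = 0.06 × 0.0316272 = 0.00189763
Marginal: 0.00126244 + 0.0434084 + 0.0116288 + 0.00189763 = 0.0581973
Responsibility of Line 1: 0.00126244 / 0.0581973 ≈ 0.0217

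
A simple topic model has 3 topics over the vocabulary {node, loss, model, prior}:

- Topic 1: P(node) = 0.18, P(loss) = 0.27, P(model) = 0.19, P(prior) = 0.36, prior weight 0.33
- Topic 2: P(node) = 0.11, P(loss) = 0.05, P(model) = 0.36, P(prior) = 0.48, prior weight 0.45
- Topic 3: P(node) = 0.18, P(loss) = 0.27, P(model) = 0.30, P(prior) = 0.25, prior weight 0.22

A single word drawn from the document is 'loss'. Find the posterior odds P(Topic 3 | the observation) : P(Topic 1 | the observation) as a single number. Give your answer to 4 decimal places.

Only the two components matter; the odds are (P(Z=i) f_i(x)) / (P(Z=j) f_j(x)).
Component likelihoods at x = 'loss':
  p_1 = 0.27
  p_2 = 0.05
  p_3 = 0.27
Posterior odds = (P(Z=3)·p_3) / (P(Z=1)·p_1) = (0.22·0.27) / (0.33·0.27) = 0.0594 / 0.0891 ≈ 0.6667

0.6667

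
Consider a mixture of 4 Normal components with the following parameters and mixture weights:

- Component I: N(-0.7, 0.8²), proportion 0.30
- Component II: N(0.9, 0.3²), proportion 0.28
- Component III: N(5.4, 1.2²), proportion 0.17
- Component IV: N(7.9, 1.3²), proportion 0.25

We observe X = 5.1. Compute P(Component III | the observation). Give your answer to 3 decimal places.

0.879

The responsibility of component k is P(Z=k) f_k(x) divided by Σ_j P(Z=j) f_j(x).
Normal densities:
  L_I = 1.92317e-12
  L_II = 3.65536e-43
  L_III = 0.322223
  L_IV = 0.0301723
Prior × likelihood for each component:
  P(Z=I)·L_I = 0.30 × 1.92317e-12 = 5.76952e-13
  P(Z=II)·L_II = 0.28 × 3.65536e-43 = 1.0235e-43
  P(Z=III)·L_III = 0.17 × 0.322223 = 0.054778
  P(Z=IV)·L_IV = 0.25 × 0.0301723 = 0.00754309
Sum: 5.76952e-13 + 1.0235e-43 + 0.054778 + 0.00754309 = 0.0623211
P(Component III | data) = 0.054778 / 0.0623211 ≈ 0.879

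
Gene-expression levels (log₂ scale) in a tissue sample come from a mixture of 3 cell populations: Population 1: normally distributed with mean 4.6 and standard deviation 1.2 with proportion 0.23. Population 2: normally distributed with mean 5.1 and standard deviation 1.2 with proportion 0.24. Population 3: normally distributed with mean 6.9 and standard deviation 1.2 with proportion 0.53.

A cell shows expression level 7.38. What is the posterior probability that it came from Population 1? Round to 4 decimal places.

By Bayes' theorem, P(k | x) = π_k f_k(x) / Σ_j π_j f_j(x).
Evaluate each component's likelihood at the observed value:
  L_1 = (1/(1.2·√(2π)))·exp(−(7.38−4.6)²/(2·1.2²)) = 0.332452·exp(-2.68347) = 0.0227149
  L_2 = (1/(1.2·√(2π)))·exp(−(7.38−5.1)²/(2·1.2²)) = 0.332452·exp(-1.80500) = 0.0546798
  L_3 = (1/(1.2·√(2π)))·exp(−(7.38−6.9)²/(2·1.2²)) = 0.332452·exp(-0.08000) = 0.306892
Weight by the priors:
  π_1·L_1 = 0.23 × 0.0227149 = 0.00522444
  π_2·L_2 = 0.24 × 0.0546798 = 0.0131232
  π_3·L_3 = 0.53 × 0.306892 = 0.162653
Sum: 0.00522444 + 0.0131232 + 0.162653 = 0.181
So the posterior for Population 1 is 0.00522444 / 0.181 ≈ 0.0289.

0.0289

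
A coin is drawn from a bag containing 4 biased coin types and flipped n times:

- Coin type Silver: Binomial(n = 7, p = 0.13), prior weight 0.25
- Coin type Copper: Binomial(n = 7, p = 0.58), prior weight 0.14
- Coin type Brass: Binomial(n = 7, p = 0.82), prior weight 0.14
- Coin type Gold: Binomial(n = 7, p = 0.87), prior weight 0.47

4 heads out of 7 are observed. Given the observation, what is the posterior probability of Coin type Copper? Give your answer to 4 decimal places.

0.5381

Posterior ∝ prior × likelihood, so P(k | x) ∝ π_k f_k(x); normalise over all components.
Component likelihoods at x = 4 heads out of 7:
  f_Silver = C(7,4)·0.13^4·0.87^3 = 35·0.00028561·0.658503 = 0.00658263
  f_Copper = C(7,4)·0.58^4·0.42^3 = 35·0.113165·0.074088 = 0.293446
  f_Brass = C(7,4)·0.82^4·0.18^3 = 35·0.452122·0.005832 = 0.0922871
  f_Gold = C(7,4)·0.87^4·0.13^3 = 35·0.572898·0.002197 = 0.044053
Unnormalised posteriors:
  π_Silver·f_Silver = 0.25 × 0.00658263 = 0.00164566
  π_Copper·f_Copper = 0.14 × 0.293446 = 0.0410824
  π_Brass·f_Brass = 0.14 × 0.0922871 = 0.0129202
  π_Gold·f_Gold = 0.47 × 0.044053 = 0.0207049
Marginal: 0.00164566 + 0.0410824 + 0.0129202 + 0.0207049 = 0.0763532
So the posterior for Coin type Copper is 0.0410824 / 0.0763532 ≈ 0.5381.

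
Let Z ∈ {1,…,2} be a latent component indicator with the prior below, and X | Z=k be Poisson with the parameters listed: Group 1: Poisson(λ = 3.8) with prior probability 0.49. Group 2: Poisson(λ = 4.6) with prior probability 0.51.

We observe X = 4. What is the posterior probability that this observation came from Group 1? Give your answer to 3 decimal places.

0.499

The responsibility of component k is π_k f_k(x) divided by Σ_j π_j f_j(x).
Component likelihoods at x = 4:
  L_1 = e^(−3.8)·3.8^4/4! = 0.194359
  L_2 = e^(−4.6)·4.6^4/4! = 0.187528
Prior × likelihood for each component:
  π_1·L_1 = 0.49 × 0.194359 = 0.0952358
  π_2·L_2 = 0.51 × 0.187528 = 0.0956391
Normaliser: 0.0952358 + 0.0956391 = 0.190875
So the posterior for Group 1 is 0.0952358 / 0.190875 ≈ 0.499.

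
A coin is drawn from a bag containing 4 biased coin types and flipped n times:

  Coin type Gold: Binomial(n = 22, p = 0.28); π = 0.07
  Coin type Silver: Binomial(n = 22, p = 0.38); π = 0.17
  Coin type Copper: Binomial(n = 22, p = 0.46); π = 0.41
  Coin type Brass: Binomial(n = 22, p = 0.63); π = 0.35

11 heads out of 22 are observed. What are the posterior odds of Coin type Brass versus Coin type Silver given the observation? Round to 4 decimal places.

1.8309

The posterior odds equal the prior odds times the likelihood ratio: (π_i/π_j)·(f_i(x)/f_j(x)).
Evaluate each component's likelihood at the observed value:
  L_Gold = 0.0157707
  L_Silver = 0.0875756
  L_Copper = 0.156719
  L_Brass = 0.077879
Posterior odds = (π_Brass·L_Brass) / (π_Silver·L_Silver) = (0.35·0.077879) / (0.17·0.0875756) = 0.0272576 / 0.0148879 ≈ 1.8309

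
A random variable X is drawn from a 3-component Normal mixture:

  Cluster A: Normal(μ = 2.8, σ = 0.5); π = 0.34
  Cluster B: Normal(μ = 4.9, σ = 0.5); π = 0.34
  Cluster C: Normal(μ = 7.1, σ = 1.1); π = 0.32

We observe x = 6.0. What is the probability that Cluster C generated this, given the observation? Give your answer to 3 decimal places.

0.745

P(component k | x) = π_k·f_k(x) / marginal(x), where marginal(x) = Σ_j π_j·f_j(x).
Evaluate each component's likelihood at the observed value:
  p_A = (1/(0.5·√(2π)))·exp(−(6.0−2.8)²/(2·0.5²)) = 0.797885·exp(-20.48000) = 1.01763e-09
  p_B = (1/(0.5·√(2π)))·exp(−(6.0−4.9)²/(2·0.5²)) = 0.797885·exp(-2.42000) = 0.0709492
  p_C = (1/(1.1·√(2π)))·exp(−(6.0−7.1)²/(2·1.1²)) = 0.362675·exp(-0.50000) = 0.219973
Weight by the priors:
  π_A·p_A = 0.34 × 1.01763e-09 = 3.45994e-10
  π_B·p_B = 0.34 × 0.0709492 = 0.0241227
  π_C·p_C = 0.32 × 0.219973 = 0.0703915
Normaliser: 3.45994e-10 + 0.0241227 + 0.0703915 = 0.0945142
So the posterior for Cluster C is 0.0703915 / 0.0945142 ≈ 0.745.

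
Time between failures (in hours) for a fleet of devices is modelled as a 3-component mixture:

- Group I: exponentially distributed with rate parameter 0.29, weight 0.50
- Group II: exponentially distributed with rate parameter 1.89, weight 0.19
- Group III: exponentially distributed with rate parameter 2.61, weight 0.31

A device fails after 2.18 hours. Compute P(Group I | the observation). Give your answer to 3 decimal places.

The responsibility of component k is w_k f_k(x) divided by Σ_j w_j f_j(x).
Evaluate each component's likelihood at the observed value:
  f_I = 0.29·e^(−0.29·2.18) = 0.29·e^(−0.6322) = 0.154112
  f_II = 1.89·e^(−1.89·2.18) = 1.89·e^(−4.1202) = 0.030696
  f_III = 2.61·e^(−2.61·2.18) = 2.61·e^(−5.6898) = 0.0088225
Unnormalised posteriors:
  w_I·f_I = 0.50 × 0.154112 = 0.0770561
  w_II·f_II = 0.19 × 0.030696 = 0.00583224
  w_III·f_III = 0.31 × 0.0088225 = 0.00273498
Evidence: 0.0770561 + 0.00583224 + 0.00273498 = 0.0856233
Responsibility of Group I: 0.0770561 / 0.0856233 ≈ 0.900

0.900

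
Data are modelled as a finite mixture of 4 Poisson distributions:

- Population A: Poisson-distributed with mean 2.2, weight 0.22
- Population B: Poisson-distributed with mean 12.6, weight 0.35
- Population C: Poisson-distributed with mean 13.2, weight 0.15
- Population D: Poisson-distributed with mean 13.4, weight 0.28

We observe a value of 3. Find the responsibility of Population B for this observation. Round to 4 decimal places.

By Bayes' theorem, P(k | x) = w_k f_k(x) / Σ_j w_j f_j(x).
Component likelihoods at x = 3:
  L_A = e^(−2.2)·2.2^3/3! = 0.196639
  L_B = e^(−12.6)·12.6^3/3! = 0.00112422
  L_C = e^(−13.2)·13.2^3/3! = 0.000709387
  L_D = e^(−13.4)·13.4^3/3! = 0.000607599
Prior × likelihood for each component:
  w_A·L_A = 0.22 × 0.196639 = 0.0432605
  w_B·L_B = 0.35 × 0.00112422 = 0.000393476
  w_C·L_C = 0.15 × 0.000709387 = 0.000106408
  w_D·L_D = 0.28 × 0.000607599 = 0.000170128
Evidence: 0.0432605 + 0.000393476 + 0.000106408 + 0.000170128 = 0.0439305
P(Population B | data) ≈ 0.0090

0.0090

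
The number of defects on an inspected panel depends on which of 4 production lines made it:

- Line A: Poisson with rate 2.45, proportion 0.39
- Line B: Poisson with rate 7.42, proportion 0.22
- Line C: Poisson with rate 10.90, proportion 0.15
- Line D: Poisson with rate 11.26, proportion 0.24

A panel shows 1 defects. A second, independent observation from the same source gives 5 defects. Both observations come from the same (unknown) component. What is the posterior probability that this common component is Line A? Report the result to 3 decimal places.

By Bayes' theorem, P(k | x) = P(Z=k) f_k(x) / Σ_j P(Z=j) f_j(x).
Since both observations come from the same component, the likelihood for component k is f_k(x₁)·f_k(x₂).
  L_A = [e^(−2.45)·2.45^1/1! = 0.211419] × [0.0634787] = 0.0134206
  L_B = [e^(−7.42)·7.42^1/1! = 0.00444569] × [0.112298] = 0.000499243
  L_C = [e^(−10.90)·10.90^1/1! = 0.000201195] × [0.0236669] = 4.76166e-06
  L_D = [e^(−11.26)·11.26^1/1! = 0.000145005] × [0.0194247] = 2.81668e-06
Prior × likelihood for each component:
  P(Z=A)·L_A = 0.39 × 0.0134206 = 0.00523404
  P(Z=B)·L_B = 0.22 × 0.000499243 = 0.000109833
  P(Z=C)·L_C = 0.15 × 4.76166e-06 = 7.14248e-07
  P(Z=D)·L_D = 0.24 × 2.81668e-06 = 6.76003e-07
Sum: 0.00523404 + 0.000109833 + 7.14248e-07 + 6.76003e-07 = 0.00534526
Responsibility of Line A: 0.00523404 / 0.00534526 ≈ 0.979

0.979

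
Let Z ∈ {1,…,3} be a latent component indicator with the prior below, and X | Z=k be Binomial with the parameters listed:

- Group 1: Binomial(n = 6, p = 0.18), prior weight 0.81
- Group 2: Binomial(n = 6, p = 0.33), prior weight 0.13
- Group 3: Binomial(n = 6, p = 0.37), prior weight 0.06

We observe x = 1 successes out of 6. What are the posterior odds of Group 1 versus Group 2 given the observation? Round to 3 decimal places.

Posterior odds = (π_i f_i(x)) / (π_j f_j(x)); the normalising sum cancels.
Binomial probabilities:
  f_1 = 0.400399
  f_2 = 0.267325
  f_3 = 0.220321
Posterior odds = (π_1·f_1) / (π_2·f_2) = (0.81·0.400399) / (0.13·0.267325) = 0.324323 / 0.0347522 ≈ 9.332

9.332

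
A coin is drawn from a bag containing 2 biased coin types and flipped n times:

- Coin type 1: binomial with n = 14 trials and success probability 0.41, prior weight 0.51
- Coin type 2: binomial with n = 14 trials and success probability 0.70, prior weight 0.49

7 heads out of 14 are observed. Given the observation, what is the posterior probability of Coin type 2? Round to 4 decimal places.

Posterior ∝ prior × likelihood, so P(k | x) ∝ P(Z=k) f_k(x); normalise over all components.
Binomial probabilities:
  f_1 = 0.166341
  f_2 = 0.0618134
Weight by the priors:
  P(Z=1)·f_1 = 0.51 × 0.166341 = 0.0848337
  P(Z=2)·f_2 = 0.49 × 0.0618134 = 0.0302885
Normaliser: 0.0848337 + 0.0302885 = 0.115122
Responsibility of Coin type 2: 0.0302885 / 0.115122 ≈ 0.2631

0.2631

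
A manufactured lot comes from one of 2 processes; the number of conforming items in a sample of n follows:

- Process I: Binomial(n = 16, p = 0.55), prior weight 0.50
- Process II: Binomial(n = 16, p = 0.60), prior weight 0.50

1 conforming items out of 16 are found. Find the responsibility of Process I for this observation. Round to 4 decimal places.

By Bayes' theorem, P(k | x) = w_k f_k(x) / Σ_j w_j f_j(x).
Component likelihoods at x = 1 conforming items out of 16:
  L_I = C(16,1)·0.55^1·0.45^15 = 16·0.55·6.2833e-06 = 5.5293e-05
  L_II = C(16,1)·0.60^1·0.40^15 = 16·0.6·1.07374e-06 = 1.03079e-05
Multiply by the mixture weights:
  w_I·L_I = 0.50 × 5.5293e-05 = 2.76465e-05
  w_II·L_II = 0.50 × 1.03079e-05 = 5.15396e-06
Marginal: 2.76465e-05 + 5.15396e-06 = 3.28005e-05
Responsibility of Process I: 2.76465e-05 / 3.28005e-05 ≈ 0.8429

0.8429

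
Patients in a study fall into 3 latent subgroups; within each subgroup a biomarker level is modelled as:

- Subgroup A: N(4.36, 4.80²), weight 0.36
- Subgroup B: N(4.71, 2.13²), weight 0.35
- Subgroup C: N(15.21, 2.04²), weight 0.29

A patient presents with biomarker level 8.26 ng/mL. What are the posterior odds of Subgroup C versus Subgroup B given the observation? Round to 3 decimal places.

0.010

Since P(k|x) ∝ P(Z=k) f_k(x), the posterior odds are P(Z=i) f_i(x) / (P(Z=j) f_j(x)).
Component likelihoods at x = 8.26 ng/mL:
  f_A = 0.0597472
  f_B = 0.0467029
  f_C = 0.000590084
Odds = (0.29/0.35) × (0.000590084/0.0467029) = 0.828571 × 0.0126349 ≈ 0.010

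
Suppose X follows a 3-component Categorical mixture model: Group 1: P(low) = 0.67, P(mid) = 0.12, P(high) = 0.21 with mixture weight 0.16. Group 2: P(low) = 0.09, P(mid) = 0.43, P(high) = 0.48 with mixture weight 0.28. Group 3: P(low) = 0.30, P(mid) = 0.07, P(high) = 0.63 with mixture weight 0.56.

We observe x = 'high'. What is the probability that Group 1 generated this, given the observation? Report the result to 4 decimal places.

By Bayes' theorem, P(k | x) = π_k f_k(x) / Σ_j π_j f_j(x).
Component likelihoods at x = 'high':
  f_1 = 0.21
  f_2 = 0.48
  f_3 = 0.63
Unnormalised posteriors:
  π_1·f_1 = 0.16 × 0.21 = 0.0336
  π_2·f_2 = 0.28 × 0.48 = 0.1344
  π_3·f_3 = 0.56 × 0.63 = 0.3528
Marginal: 0.0336 + 0.1344 + 0.3528 = 0.5208
P(Group 1 | data) ≈ 0.0645

0.0645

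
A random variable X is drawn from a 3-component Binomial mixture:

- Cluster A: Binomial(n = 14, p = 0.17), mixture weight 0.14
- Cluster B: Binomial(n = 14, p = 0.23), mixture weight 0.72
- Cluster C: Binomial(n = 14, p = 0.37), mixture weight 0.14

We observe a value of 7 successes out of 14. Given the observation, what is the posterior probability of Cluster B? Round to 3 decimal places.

Posterior ∝ prior × likelihood, so P(k | x) ∝ P(Z=k) f_k(x); normalise over all components.
Binomial probabilities:
  p_A = C(14,7)·0.17^7·0.83^7 = 3432·4.10339e-06·0.271361 = 0.00382152
  p_B = C(14,7)·0.23^7·0.77^7 = 3432·3.40483e-05·0.160485 = 0.0187533
  p_C = C(14,7)·0.37^7·0.63^7 = 3432·0.000949319·0.0393898 = 0.128334
Prior × likelihood for each component:
  P(Z=A)·p_A = 0.14 × 0.00382152 = 0.000535013
  P(Z=B)·p_B = 0.72 × 0.0187533 = 0.0135024
  P(Z=C)·p_C = 0.14 × 0.128334 = 0.0179668
Marginal: 0.000535013 + 0.0135024 + 0.0179668 = 0.0320042
P(Cluster B | 7 successes out of 14) = 0.0135024 / 0.0320042 ≈ 0.422

0.422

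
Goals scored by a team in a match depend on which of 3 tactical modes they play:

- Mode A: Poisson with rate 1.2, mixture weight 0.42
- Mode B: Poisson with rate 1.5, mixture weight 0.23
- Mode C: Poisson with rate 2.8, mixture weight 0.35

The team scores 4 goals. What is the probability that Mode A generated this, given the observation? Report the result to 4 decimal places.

0.1433

Posterior ∝ prior × likelihood, so P(k | x) ∝ w_k f_k(x); normalise over all components.
Poisson probabilities:
  L_A = 0.0260232
  L_B = 0.0470665
  L_C = 0.155739
Multiply by the mixture weights:
  w_A·L_A = 0.42 × 0.0260232 = 0.0109297
  w_B·L_B = 0.23 × 0.0470665 = 0.0108253
  w_C·L_C = 0.35 × 0.155739 = 0.0545085
Marginal: 0.0109297 + 0.0108253 + 0.0545085 = 0.0762636
P(Mode A | the observation) = 0.0109297 / 0.0762636 ≈ 0.1433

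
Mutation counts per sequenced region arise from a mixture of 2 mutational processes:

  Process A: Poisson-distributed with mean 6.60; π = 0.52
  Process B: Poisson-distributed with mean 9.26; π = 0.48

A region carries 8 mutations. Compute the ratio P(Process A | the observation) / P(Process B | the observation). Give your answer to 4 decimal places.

1.0315

Since P(k|x) ∝ w_k f_k(x), the posterior odds are w_i f_i(x) / (w_j f_j(x)).
Poisson probabilities:
  f_A = e^(−6.60)·6.60^8/8! = 0.121475
  f_B = e^(−9.26)·9.26^8/8! = 0.127585
Posterior odds = (w_A·f_A) / (w_B·f_B) = (0.52·0.121475) / (0.48·0.127585) = 0.0631671 / 0.0612409 ≈ 1.0315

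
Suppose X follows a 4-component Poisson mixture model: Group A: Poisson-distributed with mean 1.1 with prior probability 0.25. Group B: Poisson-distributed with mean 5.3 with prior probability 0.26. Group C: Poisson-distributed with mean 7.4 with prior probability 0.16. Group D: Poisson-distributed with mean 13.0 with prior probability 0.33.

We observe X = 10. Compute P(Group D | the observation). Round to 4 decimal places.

P(component k | x) = w_k·f_k(x) / marginal(x), where marginal(x) = Σ_j w_j·f_j(x).
Component likelihoods at x = 10:
  p_A = e^(−1.1)·1.1^10/10! = 2.37925e-07
  p_B = e^(−5.3)·5.3^10/10! = 0.0240566
  p_C = e^(−7.4)·7.4^10/10! = 0.0829421
  p_D = e^(−13.0)·13.0^10/10! = 0.0858702
Multiply by the mixture weights:
  w_A·p_A = 0.25 × 2.37925e-07 = 5.94812e-08
  w_B·p_B = 0.26 × 0.0240566 = 0.00625473
  w_C·p_C = 0.16 × 0.0829421 = 0.0132707
  w_D·p_D = 0.33 × 0.0858702 = 0.0283371
Normaliser: 5.94812e-08 + 0.00625473 + 0.0132707 + 0.0283371 = 0.0478627
P(Group D | data) ≈ 0.5921

0.5921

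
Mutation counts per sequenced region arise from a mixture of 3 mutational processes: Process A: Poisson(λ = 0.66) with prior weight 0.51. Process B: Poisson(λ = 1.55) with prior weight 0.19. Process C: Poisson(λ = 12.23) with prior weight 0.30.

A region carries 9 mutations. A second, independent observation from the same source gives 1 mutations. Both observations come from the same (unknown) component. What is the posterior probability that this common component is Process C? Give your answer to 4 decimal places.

Posterior ∝ prior × likelihood, so P(k | x) ∝ P(Z=k) f_k(x); normalise over all components.
Since both observations come from the same component, the likelihood for component k is f_k(x₁)·f_k(x₂).
  f_A = [e^(−0.66)·0.66^9/9! = 3.38453e-08] × [0.341122] = 1.15454e-08
  f_B = [e^(−1.55)·1.55^9/9! = 3.02041e-05] × [0.328984] = 9.93667e-06
  f_C = [e^(−12.23)·12.23^9/9! = 0.0823481] × [5.97042e-05] = 4.91653e-06
Unnormalised posteriors:
  P(Z=A)·f_A = 0.51 × 1.15454e-08 = 5.88814e-09
  P(Z=B)·f_B = 0.19 × 9.93667e-06 = 1.88797e-06
  P(Z=C)·f_C = 0.30 × 4.91653e-06 = 1.47496e-06
Denominator: 5.88814e-09 + 1.88797e-06 + 1.47496e-06 = 3.36881e-06
So the posterior for Process C is 1.47496e-06 / 3.36881e-06 ≈ 0.4378.

0.4378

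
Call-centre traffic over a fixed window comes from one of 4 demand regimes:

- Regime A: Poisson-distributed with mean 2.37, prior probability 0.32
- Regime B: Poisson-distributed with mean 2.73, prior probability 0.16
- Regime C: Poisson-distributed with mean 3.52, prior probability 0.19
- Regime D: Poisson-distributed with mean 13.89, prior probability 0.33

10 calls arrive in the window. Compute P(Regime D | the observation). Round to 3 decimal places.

By Bayes' theorem, P(k | x) = P(Z=k) f_k(x) / Σ_j P(Z=j) f_j(x).
Component likelihoods at x = 10 calls:
  f_A = 0.000144027
  f_B = 0.000413275
  f_C = 0.00238203
  f_D = 0.0683768
Weight by the priors:
  P(Z=A)·f_A = 0.32 × 0.000144027 = 4.60885e-05
  P(Z=B)·f_B = 0.16 × 0.000413275 = 6.61241e-05
  P(Z=C)·f_C = 0.19 × 0.00238203 = 0.000452585
  P(Z=D)·f_D = 0.33 × 0.0683768 = 0.0225644
Sum: 4.60885e-05 + 6.61241e-05 + 0.000452585 + 0.0225644 = 0.0231292
So the posterior for Regime D is 0.0225644 / 0.0231292 ≈ 0.976.

0.976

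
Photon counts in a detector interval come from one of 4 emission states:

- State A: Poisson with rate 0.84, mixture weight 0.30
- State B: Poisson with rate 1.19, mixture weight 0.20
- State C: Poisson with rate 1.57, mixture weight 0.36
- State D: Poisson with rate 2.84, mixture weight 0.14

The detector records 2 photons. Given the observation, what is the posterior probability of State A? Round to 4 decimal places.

The responsibility of component k is π_k f_k(x) divided by Σ_j π_j f_j(x).
Component likelihoods at x = 2 photons:
  L_A = e^(−0.84)·0.84^2/2! = 0.152307
  L_B = e^(−1.19)·1.19^2/2! = 0.215404
  L_C = e^(−1.57)·1.57^2/2! = 0.256405
  L_D = e^(−2.84)·2.84^2/2! = 0.235619
Unnormalised posteriors:
  π_A·L_A = 0.30 × 0.152307 = 0.0456922
  π_B·L_B = 0.20 × 0.215404 = 0.0430808
  π_C·L_C = 0.36 × 0.256405 = 0.0923059
  π_D·L_D = 0.14 × 0.235619 = 0.0329867
Sum: 0.0456922 + 0.0430808 + 0.0923059 + 0.0329867 = 0.214066
So the posterior for State A is 0.0456922 / 0.214066 ≈ 0.2134.

0.2134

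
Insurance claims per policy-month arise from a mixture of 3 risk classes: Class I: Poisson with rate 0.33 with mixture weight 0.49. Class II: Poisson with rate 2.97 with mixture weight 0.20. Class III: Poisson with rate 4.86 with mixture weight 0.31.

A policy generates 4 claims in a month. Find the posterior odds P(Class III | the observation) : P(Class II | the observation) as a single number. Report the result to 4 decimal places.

Posterior odds = (w_i f_i(x)) / (w_j f_j(x)); the normalising sum cancels.
Component likelihoods at x = 4 claims:
  f_I = 0.000355244
  f_II = 0.166326
  f_III = 0.180162
Posterior odds = (w_III·f_III) / (w_II·f_II) = (0.31·0.180162) / (0.20·0.166326) = 0.0558502 / 0.0332652 ≈ 1.6789

1.6789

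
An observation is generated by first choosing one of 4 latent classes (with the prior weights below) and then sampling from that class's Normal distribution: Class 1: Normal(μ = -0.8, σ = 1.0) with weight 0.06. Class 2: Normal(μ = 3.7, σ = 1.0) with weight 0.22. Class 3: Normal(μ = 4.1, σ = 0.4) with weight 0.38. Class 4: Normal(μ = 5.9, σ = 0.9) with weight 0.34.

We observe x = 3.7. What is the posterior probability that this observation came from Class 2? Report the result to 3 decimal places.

Posterior ∝ prior × likelihood, so P(k | x) ∝ π_k f_k(x); normalise over all components.
Evaluate each component's likelihood at the observed value:
  f_1 = (1/(1.0·√(2π)))·exp(−(3.7−-0.8)²/(2·1.0²)) = 0.398942·exp(-10.12500) = 1.59837e-05
  f_2 = (1/(1.0·√(2π)))·exp(−(3.7−3.7)²/(2·1.0²)) = 0.398942·exp(-0.00000) = 0.398942
  f_3 = (1/(0.4·√(2π)))·exp(−(3.7−4.1)²/(2·0.4²)) = 0.997356·exp(-0.50000) = 0.604927
  f_4 = (1/(0.9·√(2π)))·exp(−(3.7−5.9)²/(2·0.9²)) = 0.443269·exp(-2.98765) = 0.0223432
Weight by the priors:
  π_1·f_1 = 0.06 × 1.59837e-05 = 9.59024e-07
  π_2·f_2 = 0.22 × 0.398942 = 0.0877673
  π_3·f_3 = 0.38 × 0.604927 = 0.229872
  π_4·f_4 = 0.34 × 0.0223432 = 0.00759669
Evidence: 9.59024e-07 + 0.0877673 + 0.229872 + 0.00759669 = 0.325237
So the posterior for Class 2 is 0.0877673 / 0.325237 ≈ 0.270.

0.270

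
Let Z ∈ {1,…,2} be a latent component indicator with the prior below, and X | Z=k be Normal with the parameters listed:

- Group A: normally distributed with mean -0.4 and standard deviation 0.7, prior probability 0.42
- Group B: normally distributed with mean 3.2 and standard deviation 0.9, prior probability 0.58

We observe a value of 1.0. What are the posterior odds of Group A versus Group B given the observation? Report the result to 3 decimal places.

The posterior odds equal the prior odds times the likelihood ratio: (π_i/π_j)·(f_i(x)/f_j(x)).
Evaluate each component's likelihood at the observed value:
  p_A = 0.07713
  p_B = 0.0223432
Odds = (0.42/0.58) × (0.07713/0.0223432) = 0.724138 × 3.45205 ≈ 2.500

2.500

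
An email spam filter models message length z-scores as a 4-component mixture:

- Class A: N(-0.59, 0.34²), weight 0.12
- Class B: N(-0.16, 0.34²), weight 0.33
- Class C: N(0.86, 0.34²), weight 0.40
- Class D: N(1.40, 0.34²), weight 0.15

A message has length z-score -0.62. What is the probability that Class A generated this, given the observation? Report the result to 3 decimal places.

0.475

By Bayes' theorem, P(k | x) = w_k f_k(x) / Σ_j w_j f_j(x).
Normal densities:
  L_A = (1/(0.34·√(2π)))·exp(−(-0.62−-0.59)²/(2·0.34²)) = 1.173360·exp(-0.00389) = 1.1688
  L_B = (1/(0.34·√(2π)))·exp(−(-0.62−-0.16)²/(2·0.34²)) = 1.173360·exp(-0.91522) = 0.469844
  L_C = (1/(0.34·√(2π)))·exp(−(-0.62−0.86)²/(2·0.34²)) = 1.173360·exp(-9.47405) = 9.01372e-05
  L_D = (1/(0.34·√(2π)))·exp(−(-0.62−1.40)²/(2·0.34²)) = 1.173360·exp(-17.64879) = 2.53898e-08
Unnormalised posteriors:
  w_A·L_A = 0.12 × 1.1688 = 0.140256
  w_B·L_B = 0.33 × 0.469844 = 0.155049
  w_C·L_C = 0.40 × 9.01372e-05 = 3.60549e-05
  w_D·L_D = 0.15 × 2.53898e-08 = 3.80847e-09
Denominator: 0.140256 + 0.155049 + 3.60549e-05 + 3.80847e-09 = 0.295341
P(Class A | x) ≈ 0.475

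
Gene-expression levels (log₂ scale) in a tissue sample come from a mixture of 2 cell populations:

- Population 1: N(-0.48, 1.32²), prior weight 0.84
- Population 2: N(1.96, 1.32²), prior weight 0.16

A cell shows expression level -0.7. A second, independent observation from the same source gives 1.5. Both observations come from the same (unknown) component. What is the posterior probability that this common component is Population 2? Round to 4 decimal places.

0.0685

Posterior ∝ prior × likelihood, so P(k | x) ∝ P(Z=k) f_k(x); normalise over all components.
Since both observations come from the same component, the likelihood for component k is f_k(x₁)·f_k(x₂).
  L_1 = [0.29806] × [0.0981194] = 0.0292455
  L_2 = [0.0396768] × [0.284423] = 0.011285
Prior × likelihood for each component:
  P(Z=1)·L_1 = 0.84 × 0.0292455 = 0.0245662
  P(Z=2)·L_2 = 0.16 × 0.011285 = 0.0018056
Evidence: 0.0245662 + 0.0018056 = 0.0263718
P(Population 2 | x) = 0.0018056 / 0.0263718 ≈ 0.0685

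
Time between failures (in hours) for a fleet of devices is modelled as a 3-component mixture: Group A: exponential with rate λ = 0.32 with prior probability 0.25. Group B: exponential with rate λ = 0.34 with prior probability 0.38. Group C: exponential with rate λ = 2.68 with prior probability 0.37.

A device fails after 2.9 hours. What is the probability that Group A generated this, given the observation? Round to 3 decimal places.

0.394

The responsibility of component k is P(Z=k) f_k(x) divided by Σ_j P(Z=j) f_j(x).
Exponential densities:
  p_A = 0.32·e^(−0.32·2.9) = 0.32·e^(−0.9280) = 0.12651
  p_B = 0.34·e^(−0.34·2.9) = 0.34·e^(−0.9860) = 0.126842
  p_C = 2.68·e^(−2.68·2.9) = 2.68·e^(−7.7720) = 0.00112927
Weight by the priors:
  P(Z=A)·p_A = 0.25 × 0.12651 = 0.0316275
  P(Z=B)·p_B = 0.38 × 0.126842 = 0.0482001
  P(Z=C)·p_C = 0.37 × 0.00112927 = 0.00041783
Sum: 0.0316275 + 0.0482001 + 0.00041783 = 0.0802454
Responsibility of Group A: 0.0316275 / 0.0802454 ≈ 0.394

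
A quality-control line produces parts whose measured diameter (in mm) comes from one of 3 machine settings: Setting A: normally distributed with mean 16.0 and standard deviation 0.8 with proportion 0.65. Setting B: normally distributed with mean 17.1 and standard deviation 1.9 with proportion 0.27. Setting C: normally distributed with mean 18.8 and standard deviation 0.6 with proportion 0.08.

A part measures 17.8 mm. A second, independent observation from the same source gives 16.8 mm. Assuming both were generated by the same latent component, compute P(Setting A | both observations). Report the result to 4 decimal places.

0.4145

By Bayes' theorem, P(k | x) = P(Z=k) f_k(x) / Σ_j P(Z=j) f_j(x).
Since both observations come from the same component, the likelihood for component k is f_k(x₁)·f_k(x₂).
  L_A = [(1/(0.8·√(2π)))·exp(−(17.8−16.0)²/(2·0.8²)) = 0.498678·exp(-2.53125) = 0.0396746] × [0.302463] = 0.0120001
  L_B = [(1/(1.9·√(2π)))·exp(−(17.8−17.1)²/(2·1.9²)) = 0.209970·exp(-0.06787) = 0.196192] × [0.207369] = 0.0406841
  L_C = [(1/(0.6·√(2π)))·exp(−(17.8−18.8)²/(2·0.6²)) = 0.664904·exp(-1.38889) = 0.165795] × [0.00257046] = 0.000426171
Unnormalised posteriors:
  P(Z=A)·L_A = 0.65 × 0.0120001 = 0.00780007
  P(Z=B)·L_B = 0.27 × 0.0406841 = 0.0109847
  P(Z=C)·L_C = 0.08 × 0.000426171 = 3.40937e-05
Marginal: 0.00780007 + 0.0109847 + 3.40937e-05 = 0.0188189
Responsibility of Setting A: 0.00780007 / 0.0188189 ≈ 0.4145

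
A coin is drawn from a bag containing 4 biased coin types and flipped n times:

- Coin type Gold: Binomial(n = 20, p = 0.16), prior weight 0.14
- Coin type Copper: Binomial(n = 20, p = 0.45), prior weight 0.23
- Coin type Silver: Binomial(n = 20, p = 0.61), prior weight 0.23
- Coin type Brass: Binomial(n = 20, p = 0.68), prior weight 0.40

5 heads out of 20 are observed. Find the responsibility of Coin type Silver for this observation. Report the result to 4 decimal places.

Apply Bayes' rule: the posterior for each component is proportional to its prior times its likelihood at x.
Component likelihoods at x = 5 heads out of 20:
  L_Gold = 0.118914
  L_Copper = 0.0364709
  L_Silver = 0.00096175
  L_Brass = 8.51605e-05
Unnormalised posteriors:
  π_Gold·L_Gold = 0.14 × 0.118914 = 0.016648
  π_Copper·L_Copper = 0.23 × 0.0364709 = 0.00838831
  π_Silver·L_Silver = 0.23 × 0.00096175 = 0.000221202
  π_Brass·L_Brass = 0.40 × 8.51605e-05 = 3.40642e-05
Normaliser: 0.016648 + 0.00838831 + 0.000221202 + 3.40642e-05 = 0.0252915
P(Coin type Silver | data) = 0.000221202 / 0.0252915 ≈ 0.0087

0.0087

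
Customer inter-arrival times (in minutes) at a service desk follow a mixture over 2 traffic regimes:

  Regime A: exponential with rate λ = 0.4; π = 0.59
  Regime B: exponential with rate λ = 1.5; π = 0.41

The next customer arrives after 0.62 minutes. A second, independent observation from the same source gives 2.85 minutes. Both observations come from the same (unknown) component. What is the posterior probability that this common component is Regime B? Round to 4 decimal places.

0.1769

By Bayes' theorem, P(k | x) = P(Z=k) f_k(x) / Σ_j P(Z=j) f_j(x).
Since both observations come from the same component, the likelihood for component k is f_k(x₁)·f_k(x₂).
  f_A = [0.312144] × [0.127928] = 0.0399318
  f_B = [0.591831] × [0.0208681] = 0.0123504
Weight by the priors:
  P(Z=A)·f_A = 0.59 × 0.0399318 = 0.0235598
  P(Z=B)·f_B = 0.41 × 0.0123504 = 0.00506365
Evidence: 0.0235598 + 0.00506365 = 0.0286234
P(Regime B | data) ≈ 0.1769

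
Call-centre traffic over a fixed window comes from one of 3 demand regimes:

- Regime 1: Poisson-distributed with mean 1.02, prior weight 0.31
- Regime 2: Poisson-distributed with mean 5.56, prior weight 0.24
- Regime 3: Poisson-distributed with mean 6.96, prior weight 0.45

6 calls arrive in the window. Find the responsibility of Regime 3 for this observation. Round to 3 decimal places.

0.639

The responsibility of component k is π_k f_k(x) divided by Σ_j π_j f_j(x).
Evaluate each component's likelihood at the observed value:
  L_1 = e^(−1.02)·1.02^6/6! = 0.000564012
  L_2 = e^(−5.56)·5.56^6/6! = 0.157921
  L_3 = e^(−6.96)·6.96^6/6! = 0.149842
Prior × likelihood for each component:
  π_1·L_1 = 0.31 × 0.000564012 = 0.000174844
  π_2·L_2 = 0.24 × 0.157921 = 0.037901
  π_3·L_3 = 0.45 × 0.149842 = 0.0674289
Sum: 0.000174844 + 0.037901 + 0.0674289 = 0.105505
Responsibility of Regime 3: 0.0674289 / 0.105505 ≈ 0.639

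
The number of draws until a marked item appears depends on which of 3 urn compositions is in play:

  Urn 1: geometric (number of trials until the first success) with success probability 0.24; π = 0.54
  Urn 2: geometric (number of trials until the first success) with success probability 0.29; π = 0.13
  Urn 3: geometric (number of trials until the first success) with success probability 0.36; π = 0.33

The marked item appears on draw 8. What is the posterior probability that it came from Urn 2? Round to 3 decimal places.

Posterior ∝ prior × likelihood, so P(k | x) ∝ π_k f_k(x); normalise over all components.
Evaluate each component's likelihood at the observed value:
  f_1 = 0.0351485
  f_2 = 0.0263758
  f_3 = 0.015833
Unnormalised posteriors:
  π_1·f_1 = 0.54 × 0.0351485 = 0.0189802
  π_2·f_2 = 0.13 × 0.0263758 = 0.00342886
  π_3·f_3 = 0.33 × 0.015833 = 0.00522488
Normaliser: 0.0189802 + 0.00342886 + 0.00522488 = 0.0276339
P(Urn 2 | 8) ≈ 0.124

0.124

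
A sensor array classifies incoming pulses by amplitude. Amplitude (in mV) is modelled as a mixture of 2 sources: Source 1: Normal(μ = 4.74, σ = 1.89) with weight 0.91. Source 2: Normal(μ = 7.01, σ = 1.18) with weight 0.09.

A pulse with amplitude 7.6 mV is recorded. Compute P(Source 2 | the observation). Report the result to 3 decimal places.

0.305

Apply Bayes' rule: the posterior for each component is proportional to its prior times its likelihood at x.
Normal densities:
  L_1 = 0.0671757
  L_2 = 0.29836
Unnormalised posteriors:
  P(Z=1)·L_1 = 0.91 × 0.0671757 = 0.0611299
  P(Z=2)·L_2 = 0.09 × 0.29836 = 0.0268524
Normaliser: 0.0611299 + 0.0268524 = 0.0879823
P(Source 2 | the observation) = 0.0268524 / 0.0879823 ≈ 0.305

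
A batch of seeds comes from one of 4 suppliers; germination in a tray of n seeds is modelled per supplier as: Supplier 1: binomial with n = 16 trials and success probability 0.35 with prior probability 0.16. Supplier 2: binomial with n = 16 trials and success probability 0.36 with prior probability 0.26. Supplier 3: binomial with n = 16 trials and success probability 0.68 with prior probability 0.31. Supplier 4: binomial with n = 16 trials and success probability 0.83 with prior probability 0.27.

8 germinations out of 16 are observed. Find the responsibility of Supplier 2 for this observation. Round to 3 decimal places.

0.429

The responsibility of component k is w_k f_k(x) divided by Σ_j w_j f_j(x).
Binomial probabilities:
  p_1 = 0.0923485
  p_2 = 0.102197
  p_3 = 0.0646919
  p_4 = 0.00202206
Unnormalised posteriors:
  w_1·p_1 = 0.16 × 0.0923485 = 0.0147758
  w_2·p_2 = 0.26 × 0.102197 = 0.0265712
  w_3·p_3 = 0.31 × 0.0646919 = 0.0200545
  w_4·p_4 = 0.27 × 0.00202206 = 0.000545957
Denominator: 0.0147758 + 0.0265712 + 0.0200545 + 0.000545957 = 0.0619474
P(Supplier 2 | x) ≈ 0.429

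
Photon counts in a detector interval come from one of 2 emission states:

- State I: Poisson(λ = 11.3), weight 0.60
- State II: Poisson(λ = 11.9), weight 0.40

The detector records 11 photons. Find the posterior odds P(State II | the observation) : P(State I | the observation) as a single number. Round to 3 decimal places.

Only the two components matter; the odds are (w_i f_i(x)) / (w_j f_j(x)).
Component likelihoods at x = 11 photons:
  f_I = 0.118899
  f_II = 0.115281
0.0461123 / 0.0713396 ≈ 0.646

0.646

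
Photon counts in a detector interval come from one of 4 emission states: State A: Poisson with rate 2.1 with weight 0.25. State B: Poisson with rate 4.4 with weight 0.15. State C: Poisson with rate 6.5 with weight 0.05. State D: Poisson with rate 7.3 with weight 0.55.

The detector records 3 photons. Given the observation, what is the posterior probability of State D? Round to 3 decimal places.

0.239

By Bayes' theorem, P(k | x) = π_k f_k(x) / Σ_j π_j f_j(x).
Evaluate each component's likelihood at the observed value:
  L_A = e^(−2.1)·2.1^3/3! = 0.189011
  L_B = e^(−4.4)·4.4^3/3! = 0.174305
  L_C = e^(−6.5)·6.5^3/3! = 0.0688137
  L_D = e^(−7.3)·7.3^3/3! = 0.0437993
Weight by the priors:
  π_A·L_A = 0.25 × 0.189011 = 0.0472529
  π_B·L_B = 0.15 × 0.174305 = 0.0261458
  π_C·L_C = 0.05 × 0.0688137 = 0.00344068
  π_D·L_D = 0.55 × 0.0437993 = 0.0240896
Denominator: 0.0472529 + 0.0261458 + 0.00344068 + 0.0240896 = 0.100929
P(State D | x) ≈ 0.239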